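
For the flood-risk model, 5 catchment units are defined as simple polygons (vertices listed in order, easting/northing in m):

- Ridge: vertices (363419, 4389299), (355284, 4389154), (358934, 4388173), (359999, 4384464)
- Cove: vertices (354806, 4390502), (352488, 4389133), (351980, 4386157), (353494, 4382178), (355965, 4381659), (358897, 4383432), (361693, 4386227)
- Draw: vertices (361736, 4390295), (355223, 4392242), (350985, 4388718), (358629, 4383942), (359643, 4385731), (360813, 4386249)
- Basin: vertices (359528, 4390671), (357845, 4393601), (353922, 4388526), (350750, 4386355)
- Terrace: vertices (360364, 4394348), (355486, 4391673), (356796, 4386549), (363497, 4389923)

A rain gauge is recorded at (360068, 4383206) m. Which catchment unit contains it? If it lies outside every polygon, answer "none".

none

Cast a ray rightward from (360068, 4383206). For each polygon, the edges (by vertex number in listed order) whose endpoints lie on opposite sides of northing = 4383206, where each meets that height, and whether that is right or left of the point:
Ridge: no edge straddles that height → 0 crossings.
Cove: 3–4 at easting≈353102.8 (left), 5–6 at easting≈358523.3 (left) → 0 crossings.
Draw: no edge straddles that height → 0 crossings.
Basin: no edge straddles that height → 0 crossings.
Terrace: no edge straddles that height → 0 crossings.
All counts are even, so the point lies outside every listed polygon.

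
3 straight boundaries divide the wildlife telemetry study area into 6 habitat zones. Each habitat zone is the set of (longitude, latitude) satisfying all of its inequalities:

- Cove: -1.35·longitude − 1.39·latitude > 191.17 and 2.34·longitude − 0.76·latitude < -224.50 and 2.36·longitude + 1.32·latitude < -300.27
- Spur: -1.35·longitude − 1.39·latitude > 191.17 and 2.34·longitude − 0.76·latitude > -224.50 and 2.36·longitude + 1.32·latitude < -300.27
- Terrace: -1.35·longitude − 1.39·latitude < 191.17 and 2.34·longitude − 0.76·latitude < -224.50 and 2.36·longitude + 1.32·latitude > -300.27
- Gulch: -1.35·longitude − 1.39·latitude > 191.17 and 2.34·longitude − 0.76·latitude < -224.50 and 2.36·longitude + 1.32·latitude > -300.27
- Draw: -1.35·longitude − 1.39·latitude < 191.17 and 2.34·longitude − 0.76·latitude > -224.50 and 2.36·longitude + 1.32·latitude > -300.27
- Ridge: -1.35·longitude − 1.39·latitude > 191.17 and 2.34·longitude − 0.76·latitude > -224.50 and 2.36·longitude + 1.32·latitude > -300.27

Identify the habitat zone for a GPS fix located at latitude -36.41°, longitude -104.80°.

Ridge

-1.35·-104.80 − 1.39·-36.41 = 192.090, which is > 191.17
2.34·-104.80 − 0.76·-36.41 = -217.560, which is > -224.50
2.36·-104.80 + 1.32·-36.41 = -295.389, which is > -300.27
This sign pattern matches Ridge.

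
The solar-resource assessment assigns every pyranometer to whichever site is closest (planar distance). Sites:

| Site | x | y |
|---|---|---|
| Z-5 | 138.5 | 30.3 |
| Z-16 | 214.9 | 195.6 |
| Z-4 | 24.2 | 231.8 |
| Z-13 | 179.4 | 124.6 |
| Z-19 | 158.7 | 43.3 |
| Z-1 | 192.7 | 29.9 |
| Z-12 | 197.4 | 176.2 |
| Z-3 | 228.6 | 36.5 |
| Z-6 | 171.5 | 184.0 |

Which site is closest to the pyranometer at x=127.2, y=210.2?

Z-6

Squared distances to each site:
Z-5: 32491.700; Z-16: 7904.450; Z-4: 11075.560; Z-13: 10052.200; Z-19: 28847.860; Z-1: 36798.340; Z-12: 6084.040; Z-3: 40453.650; Z-6: 2648.930.
Minimum at Z-6.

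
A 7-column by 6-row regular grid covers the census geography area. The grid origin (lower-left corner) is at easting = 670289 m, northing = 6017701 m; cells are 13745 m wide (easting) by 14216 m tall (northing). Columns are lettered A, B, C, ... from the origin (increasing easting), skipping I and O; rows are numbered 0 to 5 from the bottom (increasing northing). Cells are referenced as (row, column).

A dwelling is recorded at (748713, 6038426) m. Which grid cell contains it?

(1, F)

Column index: ⌊(748713 − 670289) / 13745⌋ = ⌊5.706⌋ = 5 → column F
Row offset from origin: ⌊(6038426 − 6017701) / 14216⌋ = ⌊1.458⌋ = 1 → row 1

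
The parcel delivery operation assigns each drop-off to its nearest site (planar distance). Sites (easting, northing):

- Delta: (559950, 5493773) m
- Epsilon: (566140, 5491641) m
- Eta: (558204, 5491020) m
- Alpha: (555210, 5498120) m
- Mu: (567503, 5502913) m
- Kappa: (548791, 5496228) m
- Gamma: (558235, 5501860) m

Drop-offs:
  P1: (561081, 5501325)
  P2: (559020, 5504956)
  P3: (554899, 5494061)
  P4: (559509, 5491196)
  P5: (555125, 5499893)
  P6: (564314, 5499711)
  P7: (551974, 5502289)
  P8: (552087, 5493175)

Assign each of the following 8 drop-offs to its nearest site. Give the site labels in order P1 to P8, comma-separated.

Gamma, Gamma, Alpha, Eta, Alpha, Mu, Alpha, Kappa

P1 → Gamma (d²=8385941.00)
P2 → Gamma (d²=10201441.00)
P3 → Alpha (d²=16572202.00)
P4 → Eta (d²=1734001.00)
P5 → Alpha (d²=3150754.00)
P6 → Mu (d²=20422525.00)
P7 → Alpha (d²=27852257.00)
P8 → Kappa (d²=20184425.00)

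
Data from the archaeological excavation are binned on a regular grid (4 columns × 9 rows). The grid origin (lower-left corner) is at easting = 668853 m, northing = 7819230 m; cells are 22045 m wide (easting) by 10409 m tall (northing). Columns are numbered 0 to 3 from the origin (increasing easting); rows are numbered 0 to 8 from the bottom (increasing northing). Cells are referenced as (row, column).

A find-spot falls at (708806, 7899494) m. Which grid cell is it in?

(7, 1)

Column index: ⌊(708806 − 668853) / 22045⌋ = ⌊1.812⌋ = 1
Row offset from origin: ⌊(7899494 − 7819230) / 10409⌋ = ⌊7.711⌋ = 7 → row 7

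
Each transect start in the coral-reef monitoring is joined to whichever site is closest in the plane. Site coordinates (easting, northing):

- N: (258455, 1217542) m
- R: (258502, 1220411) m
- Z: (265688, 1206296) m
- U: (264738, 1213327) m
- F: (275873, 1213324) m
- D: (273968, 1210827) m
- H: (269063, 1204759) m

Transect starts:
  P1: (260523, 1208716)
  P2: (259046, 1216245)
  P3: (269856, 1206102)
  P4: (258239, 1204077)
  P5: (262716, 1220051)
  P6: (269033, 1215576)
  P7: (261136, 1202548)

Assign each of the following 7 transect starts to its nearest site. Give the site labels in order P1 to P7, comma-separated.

P1 → Z (d²=32533625.00)
P2 → N (d²=2031490.00)
P3 → H (d²=2432498.00)
P4 → Z (d²=60411562.00)
P5 → R (d²=17887396.00)
P6 → U (d²=23505026.00)
P7 → Z (d²=34768208.00)

Z, N, H, Z, R, U, Z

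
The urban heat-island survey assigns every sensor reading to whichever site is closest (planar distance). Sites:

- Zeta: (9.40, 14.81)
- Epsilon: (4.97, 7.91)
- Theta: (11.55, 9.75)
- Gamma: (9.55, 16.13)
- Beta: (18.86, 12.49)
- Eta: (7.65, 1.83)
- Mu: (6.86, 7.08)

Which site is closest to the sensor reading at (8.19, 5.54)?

Mu

Squared distances to each site:
Zeta: 87.397; Epsilon: 15.985; Theta: 29.014; Gamma: 113.998; Beta: 162.151; Eta: 14.056; Mu: 4.140.
Minimum at Mu.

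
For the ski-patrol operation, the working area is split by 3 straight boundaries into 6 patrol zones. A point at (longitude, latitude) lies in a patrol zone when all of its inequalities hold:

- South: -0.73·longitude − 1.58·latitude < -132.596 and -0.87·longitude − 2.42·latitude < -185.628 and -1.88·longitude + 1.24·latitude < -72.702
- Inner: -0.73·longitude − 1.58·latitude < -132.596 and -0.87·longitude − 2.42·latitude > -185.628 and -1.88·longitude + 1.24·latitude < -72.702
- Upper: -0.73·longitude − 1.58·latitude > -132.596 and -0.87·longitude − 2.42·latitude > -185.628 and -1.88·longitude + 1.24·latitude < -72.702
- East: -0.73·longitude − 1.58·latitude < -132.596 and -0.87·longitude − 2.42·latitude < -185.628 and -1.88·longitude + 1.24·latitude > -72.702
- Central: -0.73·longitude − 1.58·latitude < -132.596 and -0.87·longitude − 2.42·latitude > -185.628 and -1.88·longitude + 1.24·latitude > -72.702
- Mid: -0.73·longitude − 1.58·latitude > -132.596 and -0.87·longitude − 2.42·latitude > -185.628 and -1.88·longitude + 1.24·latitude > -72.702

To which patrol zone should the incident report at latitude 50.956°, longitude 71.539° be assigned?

-0.73·71.539 − 1.58·50.956 = -132.734, which is < -132.596
-0.87·71.539 − 2.42·50.956 = -185.552, which is > -185.628
-1.88·71.539 + 1.24·50.956 = -71.308, which is > -72.702
This sign pattern matches Central.

Central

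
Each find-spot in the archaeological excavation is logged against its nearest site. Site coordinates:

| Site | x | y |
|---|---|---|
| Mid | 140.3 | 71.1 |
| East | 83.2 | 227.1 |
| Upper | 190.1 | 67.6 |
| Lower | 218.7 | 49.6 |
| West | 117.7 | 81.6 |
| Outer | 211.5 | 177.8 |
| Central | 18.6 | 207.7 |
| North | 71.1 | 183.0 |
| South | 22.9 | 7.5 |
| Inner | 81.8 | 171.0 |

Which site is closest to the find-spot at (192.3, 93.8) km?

Upper

Squared distances to each site:
Mid: 3219.290; East: 29671.700; Upper: 691.280; Lower: 2650.600; West: 5714.000; Outer: 7424.640; Central: 43144.900; North: 22646.080; South: 36144.050; Inner: 18170.090.
Minimum at Upper.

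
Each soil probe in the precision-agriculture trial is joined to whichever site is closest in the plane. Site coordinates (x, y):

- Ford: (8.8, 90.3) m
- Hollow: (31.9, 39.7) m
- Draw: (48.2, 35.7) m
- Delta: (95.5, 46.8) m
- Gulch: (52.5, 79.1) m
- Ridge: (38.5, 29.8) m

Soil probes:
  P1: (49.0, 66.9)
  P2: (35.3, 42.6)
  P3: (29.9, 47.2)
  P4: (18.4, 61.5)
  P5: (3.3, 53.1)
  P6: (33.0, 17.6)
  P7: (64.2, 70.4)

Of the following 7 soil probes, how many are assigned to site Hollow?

P1 → Gulch
P2 → Hollow
P3 → Hollow
P4 → Hollow
P5 → Hollow
P6 → Ridge
P7 → Gulch
4 of the 7 go to Hollow.

4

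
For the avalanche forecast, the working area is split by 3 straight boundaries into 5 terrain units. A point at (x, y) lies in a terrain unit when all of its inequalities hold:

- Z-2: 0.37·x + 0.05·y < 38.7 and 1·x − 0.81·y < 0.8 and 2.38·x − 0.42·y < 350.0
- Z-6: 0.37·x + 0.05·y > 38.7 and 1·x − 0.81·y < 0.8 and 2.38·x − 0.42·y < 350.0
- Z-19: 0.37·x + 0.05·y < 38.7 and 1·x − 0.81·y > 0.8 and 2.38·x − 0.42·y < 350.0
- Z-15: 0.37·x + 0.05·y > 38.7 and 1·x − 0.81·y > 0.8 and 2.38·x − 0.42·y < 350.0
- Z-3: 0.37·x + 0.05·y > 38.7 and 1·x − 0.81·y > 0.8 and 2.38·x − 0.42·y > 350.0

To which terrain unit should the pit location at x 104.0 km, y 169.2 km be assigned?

Z-6

0.37·104.0 + 0.05·169.2 = 46.940, which is > 38.7
1·104.0 − 0.81·169.2 = -33.052, which is < 0.8
2.38·104.0 − 0.42·169.2 = 176.456, which is < 350.0
This sign pattern matches Z-6.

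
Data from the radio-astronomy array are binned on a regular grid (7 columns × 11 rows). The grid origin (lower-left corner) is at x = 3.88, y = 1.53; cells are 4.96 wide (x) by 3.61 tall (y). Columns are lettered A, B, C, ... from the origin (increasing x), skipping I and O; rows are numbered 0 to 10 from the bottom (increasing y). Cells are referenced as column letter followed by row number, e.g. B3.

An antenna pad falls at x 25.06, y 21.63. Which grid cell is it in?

Column index: ⌊(25.06 − 3.88) / 4.96⌋ = ⌊4.270⌋ = 4 → column E
Row offset from origin: ⌊(21.63 − 1.53) / 3.61⌋ = ⌊5.568⌋ = 5 → row 5

E5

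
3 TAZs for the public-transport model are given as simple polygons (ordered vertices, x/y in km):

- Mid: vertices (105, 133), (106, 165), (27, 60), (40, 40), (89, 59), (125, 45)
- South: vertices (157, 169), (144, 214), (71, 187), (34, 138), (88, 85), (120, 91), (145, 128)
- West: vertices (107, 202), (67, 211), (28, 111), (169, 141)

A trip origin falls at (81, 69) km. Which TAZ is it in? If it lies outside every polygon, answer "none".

Mid

Cast a ray rightward from (81, 69). For each polygon, the edges (by vertex number in listed order) whose endpoints lie on opposite sides of y = 69, where each meets that height, and whether that is right or left of the point:
Mid: 2–3 at x≈33.8 (left), 6–1 at x≈119.5 (right) → 1 crossing.
South: no edge straddles that height → 0 crossings.
West: no edge straddles that height → 0 crossings.
Only Mid has an odd count, so the point is inside Mid.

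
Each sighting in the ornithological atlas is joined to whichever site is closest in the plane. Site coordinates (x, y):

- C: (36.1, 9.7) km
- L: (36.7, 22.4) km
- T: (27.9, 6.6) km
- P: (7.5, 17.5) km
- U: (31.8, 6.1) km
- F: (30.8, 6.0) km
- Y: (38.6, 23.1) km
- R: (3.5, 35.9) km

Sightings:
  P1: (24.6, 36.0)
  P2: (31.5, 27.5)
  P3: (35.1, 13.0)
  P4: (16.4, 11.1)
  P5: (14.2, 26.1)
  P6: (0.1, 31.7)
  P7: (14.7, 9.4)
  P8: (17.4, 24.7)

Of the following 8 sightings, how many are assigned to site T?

P1 → L
P2 → L
P3 → C
P4 → P
P5 → P
P6 → R
P7 → P
P8 → P
0 of the 8 go to T.

0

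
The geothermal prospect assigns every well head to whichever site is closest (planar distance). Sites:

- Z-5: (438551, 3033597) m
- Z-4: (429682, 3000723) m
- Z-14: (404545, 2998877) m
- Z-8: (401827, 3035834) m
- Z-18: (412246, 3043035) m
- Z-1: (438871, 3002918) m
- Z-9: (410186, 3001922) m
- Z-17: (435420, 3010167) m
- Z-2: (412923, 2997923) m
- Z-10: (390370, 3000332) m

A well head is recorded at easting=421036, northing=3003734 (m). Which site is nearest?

Z-4

Squared distances to each site:
Z-5: 1198573994.000; Z-4: 83819437.000; Z-14: 295543530.000; Z-8: 1399395681.000; Z-18: 1621832701.000; Z-1: 318753081.000; Z-9: 121005844.000; Z-17: 248282945.000; Z-2: 99588490.000; Z-10: 951977160.000.
Minimum at Z-4.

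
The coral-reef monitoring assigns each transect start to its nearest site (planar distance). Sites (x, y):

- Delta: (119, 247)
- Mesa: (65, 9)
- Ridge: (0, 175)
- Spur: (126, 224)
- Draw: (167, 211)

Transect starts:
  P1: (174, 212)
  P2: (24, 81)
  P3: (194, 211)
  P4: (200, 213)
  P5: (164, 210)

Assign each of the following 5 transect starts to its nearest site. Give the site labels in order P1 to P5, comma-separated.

P1 → Draw (d²=50.00)
P2 → Mesa (d²=6865.00)
P3 → Draw (d²=729.00)
P4 → Draw (d²=1093.00)
P5 → Draw (d²=10.00)

Draw, Mesa, Draw, Draw, Draw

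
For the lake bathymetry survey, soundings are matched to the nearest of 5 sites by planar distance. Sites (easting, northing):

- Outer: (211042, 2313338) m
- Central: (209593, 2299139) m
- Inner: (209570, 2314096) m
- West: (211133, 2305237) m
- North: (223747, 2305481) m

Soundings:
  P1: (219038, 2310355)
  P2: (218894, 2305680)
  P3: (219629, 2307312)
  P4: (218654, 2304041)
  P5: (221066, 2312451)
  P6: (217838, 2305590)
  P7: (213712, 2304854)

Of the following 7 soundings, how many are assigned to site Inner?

P1 → North
P2 → North
P3 → North
P4 → North
P5 → North
P6 → North
P7 → West
0 of the 7 go to Inner.

0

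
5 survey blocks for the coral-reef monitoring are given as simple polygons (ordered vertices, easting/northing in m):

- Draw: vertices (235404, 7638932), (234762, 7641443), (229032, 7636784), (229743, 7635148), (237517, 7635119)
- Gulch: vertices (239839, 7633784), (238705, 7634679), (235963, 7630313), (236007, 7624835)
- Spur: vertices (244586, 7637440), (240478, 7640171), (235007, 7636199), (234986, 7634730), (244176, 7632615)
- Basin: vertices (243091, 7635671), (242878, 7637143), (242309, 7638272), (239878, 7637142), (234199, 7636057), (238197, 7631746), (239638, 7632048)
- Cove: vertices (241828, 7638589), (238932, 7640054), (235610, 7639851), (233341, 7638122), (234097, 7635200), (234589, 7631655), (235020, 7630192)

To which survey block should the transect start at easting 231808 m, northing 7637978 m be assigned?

Cast a ray rightward from (231808, 7637978). For each polygon, the edges (by vertex number in listed order) whose endpoints lie on opposite sides of northing = 7637978, where each meets that height, and whether that is right or left of the point:
Draw: 2–3 at easting≈230500.5 (left), 5–1 at easting≈235932.7 (right) → 1 crossing.
Gulch: no edge straddles that height → 0 crossings.
Spur: 1–2 at easting≈243776.7 (right), 2–3 at easting≈237457.4 (right) → 2 crossings.
Basin: 2–3 at easting≈242457.2 (right), 3–4 at easting≈241676.5 (right) → 2 crossings.
Cove: 4–5 at easting≈233378.3 (right), 7–1 at easting≈241332.6 (right) → 2 crossings.
Only Draw has an odd count, so the point is inside Draw.

Draw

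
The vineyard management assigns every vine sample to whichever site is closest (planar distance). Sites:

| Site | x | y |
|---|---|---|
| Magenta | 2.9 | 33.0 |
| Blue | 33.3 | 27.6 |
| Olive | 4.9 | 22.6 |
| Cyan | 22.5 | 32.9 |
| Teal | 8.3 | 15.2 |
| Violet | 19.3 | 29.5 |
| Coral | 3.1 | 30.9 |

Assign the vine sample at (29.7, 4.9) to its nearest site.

Squared distances to each site:
Magenta: 1507.850; Blue: 528.250; Olive: 928.330; Cyan: 835.840; Teal: 564.050; Violet: 713.320; Coral: 1383.560.
Minimum at Blue.

Blue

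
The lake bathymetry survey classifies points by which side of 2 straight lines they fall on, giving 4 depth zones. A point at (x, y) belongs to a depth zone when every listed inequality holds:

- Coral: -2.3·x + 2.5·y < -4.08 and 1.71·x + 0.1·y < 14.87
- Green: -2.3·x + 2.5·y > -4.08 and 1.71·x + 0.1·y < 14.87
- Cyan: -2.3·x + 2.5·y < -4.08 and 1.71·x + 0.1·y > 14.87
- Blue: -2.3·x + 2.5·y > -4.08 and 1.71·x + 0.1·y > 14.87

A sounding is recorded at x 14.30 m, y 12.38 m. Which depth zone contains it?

-2.3·14.30 + 2.5·12.38 = -1.940, which is > -4.08
1.71·14.30 + 0.1·12.38 = 25.691, which is > 14.87
This sign pattern matches Blue.

Blue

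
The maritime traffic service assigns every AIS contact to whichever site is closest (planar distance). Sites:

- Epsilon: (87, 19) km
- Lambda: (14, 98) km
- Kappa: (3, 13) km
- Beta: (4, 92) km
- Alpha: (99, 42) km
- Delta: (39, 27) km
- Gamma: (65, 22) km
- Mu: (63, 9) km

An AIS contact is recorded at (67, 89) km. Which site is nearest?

Lambda

Squared distances to each site:
Epsilon: 5300.000; Lambda: 2890.000; Kappa: 9872.000; Beta: 3978.000; Alpha: 3233.000; Delta: 4628.000; Gamma: 4493.000; Mu: 6416.000.
Minimum at Lambda.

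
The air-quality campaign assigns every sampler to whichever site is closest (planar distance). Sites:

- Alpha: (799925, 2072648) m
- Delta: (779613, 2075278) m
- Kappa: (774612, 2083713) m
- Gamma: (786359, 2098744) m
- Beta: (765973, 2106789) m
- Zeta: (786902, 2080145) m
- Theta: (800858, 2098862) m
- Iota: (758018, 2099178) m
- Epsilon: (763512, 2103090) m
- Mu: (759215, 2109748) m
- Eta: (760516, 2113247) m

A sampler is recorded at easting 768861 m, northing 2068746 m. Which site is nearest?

Delta

Squared distances to each site:
Alpha: 980197700.000; Delta: 158272528.000; Kappa: 257085090.000; Gamma: 1206060008.000; Beta: 1455610393.000; Zeta: 455414882.000; Theta: 1930781465.000; Iota: 1043677273.000; Epsilon: 1208122137.000; Mu: 1774209320.000; Eta: 2049978026.000.
Minimum at Delta.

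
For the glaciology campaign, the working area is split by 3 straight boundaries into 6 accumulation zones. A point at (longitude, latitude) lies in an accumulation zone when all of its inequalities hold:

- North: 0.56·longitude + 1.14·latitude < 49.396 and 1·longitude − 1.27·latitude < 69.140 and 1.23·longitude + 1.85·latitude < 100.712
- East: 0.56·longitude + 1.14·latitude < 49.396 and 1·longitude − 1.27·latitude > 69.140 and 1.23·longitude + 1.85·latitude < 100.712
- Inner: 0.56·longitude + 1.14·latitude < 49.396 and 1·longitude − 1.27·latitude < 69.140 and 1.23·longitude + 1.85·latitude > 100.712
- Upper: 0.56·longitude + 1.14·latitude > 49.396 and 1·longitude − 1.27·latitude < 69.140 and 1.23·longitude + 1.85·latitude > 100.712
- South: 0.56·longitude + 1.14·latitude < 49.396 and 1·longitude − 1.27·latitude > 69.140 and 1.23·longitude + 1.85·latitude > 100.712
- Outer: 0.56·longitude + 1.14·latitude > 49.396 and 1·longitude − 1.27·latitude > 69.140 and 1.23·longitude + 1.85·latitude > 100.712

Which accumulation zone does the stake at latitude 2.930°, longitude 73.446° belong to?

East

0.56·73.446 + 1.14·2.930 = 44.470, which is < 49.396
1·73.446 − 1.27·2.930 = 69.725, which is > 69.140
1.23·73.446 + 1.85·2.930 = 95.759, which is < 100.712
This sign pattern matches East.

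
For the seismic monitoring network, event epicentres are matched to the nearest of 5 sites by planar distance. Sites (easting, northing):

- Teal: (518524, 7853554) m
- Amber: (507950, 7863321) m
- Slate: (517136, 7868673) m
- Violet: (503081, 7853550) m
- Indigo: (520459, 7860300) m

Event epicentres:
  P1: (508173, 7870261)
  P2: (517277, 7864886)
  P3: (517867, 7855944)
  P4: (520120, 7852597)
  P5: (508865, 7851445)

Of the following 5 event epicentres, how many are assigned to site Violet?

1

P1 → Amber
P2 → Slate
P3 → Teal
P4 → Teal
P5 → Violet
1 of the 5 goes to Violet.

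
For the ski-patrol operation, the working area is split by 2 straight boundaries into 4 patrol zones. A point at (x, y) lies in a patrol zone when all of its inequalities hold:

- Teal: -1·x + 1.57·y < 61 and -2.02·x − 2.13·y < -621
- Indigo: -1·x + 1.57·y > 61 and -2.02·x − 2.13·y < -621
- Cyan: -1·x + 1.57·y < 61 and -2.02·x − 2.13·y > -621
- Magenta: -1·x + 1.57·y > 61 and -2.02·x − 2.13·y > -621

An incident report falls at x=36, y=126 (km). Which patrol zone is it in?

Magenta

-1·36 + 1.57·126 = 161.820, which is > 61
-2.02·36 − 2.13·126 = -341.100, which is > -621
This sign pattern matches Magenta.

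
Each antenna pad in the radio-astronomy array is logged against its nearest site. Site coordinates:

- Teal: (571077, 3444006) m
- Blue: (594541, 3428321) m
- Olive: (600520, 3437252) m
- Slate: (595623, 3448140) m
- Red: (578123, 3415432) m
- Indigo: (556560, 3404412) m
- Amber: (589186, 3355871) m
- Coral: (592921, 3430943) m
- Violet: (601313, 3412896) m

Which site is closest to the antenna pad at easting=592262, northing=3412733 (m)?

Violet

Squared distances to each site:
Teal: 1426804754.000; Blue: 248179585.000; Olive: 669375925.000; Slate: 1264951970.000; Red: 207195922.000; Indigo: 1343871845.000; Amber: 3242748820.000; Coral: 332038381.000; Violet: 81947170.000.
Minimum at Violet.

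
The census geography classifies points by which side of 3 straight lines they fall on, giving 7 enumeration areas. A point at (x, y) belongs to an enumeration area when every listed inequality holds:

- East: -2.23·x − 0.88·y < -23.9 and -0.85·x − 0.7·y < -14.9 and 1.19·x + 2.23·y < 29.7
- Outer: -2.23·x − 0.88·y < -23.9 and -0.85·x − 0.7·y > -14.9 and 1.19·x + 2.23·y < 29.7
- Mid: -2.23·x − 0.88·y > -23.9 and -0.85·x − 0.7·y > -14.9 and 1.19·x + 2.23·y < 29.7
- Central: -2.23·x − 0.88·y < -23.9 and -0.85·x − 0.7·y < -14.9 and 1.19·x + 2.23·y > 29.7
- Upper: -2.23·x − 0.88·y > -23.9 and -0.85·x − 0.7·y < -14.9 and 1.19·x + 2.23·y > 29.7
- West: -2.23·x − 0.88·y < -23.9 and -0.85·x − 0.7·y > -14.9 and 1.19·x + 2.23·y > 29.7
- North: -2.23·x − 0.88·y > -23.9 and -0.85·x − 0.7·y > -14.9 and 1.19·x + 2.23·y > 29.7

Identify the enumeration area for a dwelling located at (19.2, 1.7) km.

East

-2.23·19.2 − 0.88·1.7 = -44.312, which is < -23.9
-0.85·19.2 − 0.7·1.7 = -17.510, which is < -14.9
1.19·19.2 + 2.23·1.7 = 26.639, which is < 29.7
This sign pattern matches East.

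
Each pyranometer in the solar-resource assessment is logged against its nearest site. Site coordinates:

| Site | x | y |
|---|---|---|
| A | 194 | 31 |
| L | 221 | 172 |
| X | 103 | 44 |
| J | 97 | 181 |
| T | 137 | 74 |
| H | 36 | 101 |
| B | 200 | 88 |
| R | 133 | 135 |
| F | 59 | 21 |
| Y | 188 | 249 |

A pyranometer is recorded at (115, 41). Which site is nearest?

Squared distances to each site:
A: 6341.000; L: 28397.000; X: 153.000; J: 19924.000; T: 1573.000; H: 9841.000; B: 9434.000; R: 9160.000; F: 3536.000; Y: 48593.000.
Minimum at X.

X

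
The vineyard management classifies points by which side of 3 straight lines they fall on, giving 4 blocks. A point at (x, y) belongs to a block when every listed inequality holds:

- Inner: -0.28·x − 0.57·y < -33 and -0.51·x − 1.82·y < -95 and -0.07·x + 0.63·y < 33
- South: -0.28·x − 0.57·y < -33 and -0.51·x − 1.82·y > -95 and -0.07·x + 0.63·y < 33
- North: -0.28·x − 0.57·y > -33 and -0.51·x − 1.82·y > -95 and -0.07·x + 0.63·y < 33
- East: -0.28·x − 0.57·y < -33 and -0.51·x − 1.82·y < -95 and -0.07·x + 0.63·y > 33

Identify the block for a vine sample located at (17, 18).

-0.28·17 − 0.57·18 = -15.020, which is > -33
-0.51·17 − 1.82·18 = -41.430, which is > -95
-0.07·17 + 0.63·18 = 10.150, which is < 33
This sign pattern matches North.

North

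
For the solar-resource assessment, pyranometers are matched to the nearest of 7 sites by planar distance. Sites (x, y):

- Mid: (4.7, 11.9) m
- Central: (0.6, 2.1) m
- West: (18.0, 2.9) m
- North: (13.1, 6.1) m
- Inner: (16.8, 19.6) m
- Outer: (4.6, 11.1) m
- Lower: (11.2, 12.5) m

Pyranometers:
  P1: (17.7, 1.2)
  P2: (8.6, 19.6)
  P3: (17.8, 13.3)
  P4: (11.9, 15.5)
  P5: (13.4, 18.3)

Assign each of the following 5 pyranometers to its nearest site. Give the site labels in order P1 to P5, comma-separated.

West, Lower, Inner, Lower, Inner

P1 → West (d²=2.98)
P2 → Lower (d²=57.17)
P3 → Inner (d²=40.69)
P4 → Lower (d²=9.49)
P5 → Inner (d²=13.25)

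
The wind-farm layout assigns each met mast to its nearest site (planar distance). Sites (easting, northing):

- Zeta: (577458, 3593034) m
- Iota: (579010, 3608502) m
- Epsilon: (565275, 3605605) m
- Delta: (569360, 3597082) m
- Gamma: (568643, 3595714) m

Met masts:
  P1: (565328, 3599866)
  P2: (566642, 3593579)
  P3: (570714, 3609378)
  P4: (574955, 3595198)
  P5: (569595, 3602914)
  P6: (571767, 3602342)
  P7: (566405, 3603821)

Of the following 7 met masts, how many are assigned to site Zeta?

1

P1 → Delta
P2 → Gamma
P3 → Epsilon
P4 → Zeta
P5 → Epsilon
P6 → Delta
P7 → Epsilon
1 of the 7 goes to Zeta.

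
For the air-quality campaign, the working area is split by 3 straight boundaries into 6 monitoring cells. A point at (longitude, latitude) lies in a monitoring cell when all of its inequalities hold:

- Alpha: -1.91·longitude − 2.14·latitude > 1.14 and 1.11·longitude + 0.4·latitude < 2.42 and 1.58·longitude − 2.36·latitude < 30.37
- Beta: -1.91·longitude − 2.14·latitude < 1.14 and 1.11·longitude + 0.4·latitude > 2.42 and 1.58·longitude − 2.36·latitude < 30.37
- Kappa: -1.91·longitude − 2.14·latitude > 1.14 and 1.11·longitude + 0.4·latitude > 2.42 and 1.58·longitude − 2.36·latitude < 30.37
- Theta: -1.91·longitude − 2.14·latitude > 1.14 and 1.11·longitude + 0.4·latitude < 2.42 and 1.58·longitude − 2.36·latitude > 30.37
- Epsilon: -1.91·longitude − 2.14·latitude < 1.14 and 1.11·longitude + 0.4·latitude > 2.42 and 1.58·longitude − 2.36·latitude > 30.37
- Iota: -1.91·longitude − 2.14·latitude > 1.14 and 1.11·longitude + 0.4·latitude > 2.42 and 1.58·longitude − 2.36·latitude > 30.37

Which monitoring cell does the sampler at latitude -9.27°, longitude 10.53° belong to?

-1.91·10.53 − 2.14·-9.27 = -0.274, which is < 1.14
1.11·10.53 + 0.4·-9.27 = 7.980, which is > 2.42
1.58·10.53 − 2.36·-9.27 = 38.515, which is > 30.37
This sign pattern matches Epsilon.

Epsilon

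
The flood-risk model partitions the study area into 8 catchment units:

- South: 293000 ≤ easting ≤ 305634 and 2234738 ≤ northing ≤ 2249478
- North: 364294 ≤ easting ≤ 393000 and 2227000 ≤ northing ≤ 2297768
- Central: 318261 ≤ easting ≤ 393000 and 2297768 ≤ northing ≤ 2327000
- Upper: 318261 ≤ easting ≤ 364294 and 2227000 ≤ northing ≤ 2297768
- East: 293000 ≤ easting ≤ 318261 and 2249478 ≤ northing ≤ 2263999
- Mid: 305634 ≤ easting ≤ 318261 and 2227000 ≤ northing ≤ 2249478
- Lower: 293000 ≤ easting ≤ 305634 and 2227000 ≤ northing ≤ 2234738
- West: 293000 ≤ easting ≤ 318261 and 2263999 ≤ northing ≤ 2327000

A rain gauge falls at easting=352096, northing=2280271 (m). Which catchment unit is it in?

Upper

The point has easting = 352096 and northing = 2280271.
Only Upper satisfies 318261 ≤ easting ≤ 364294 and 2227000 ≤ northing ≤ 2297768.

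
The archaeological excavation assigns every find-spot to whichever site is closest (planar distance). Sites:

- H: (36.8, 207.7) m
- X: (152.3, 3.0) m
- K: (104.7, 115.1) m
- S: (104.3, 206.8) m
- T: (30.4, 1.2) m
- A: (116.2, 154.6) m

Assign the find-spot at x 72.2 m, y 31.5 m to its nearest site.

Squared distances to each site:
H: 32299.600; X: 7228.260; K: 8045.210; S: 31760.500; T: 2665.330; A: 17089.610.
Minimum at T.

T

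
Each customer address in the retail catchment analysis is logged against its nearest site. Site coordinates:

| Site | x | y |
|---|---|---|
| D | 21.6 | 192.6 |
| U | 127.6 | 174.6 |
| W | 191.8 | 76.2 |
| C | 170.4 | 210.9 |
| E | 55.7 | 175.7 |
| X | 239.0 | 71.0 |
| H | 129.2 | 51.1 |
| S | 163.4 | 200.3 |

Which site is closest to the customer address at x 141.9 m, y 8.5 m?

Squared distances to each site:
D: 48364.900; U: 27793.700; W: 7073.300; C: 41778.010; E: 35386.280; X: 13334.660; H: 1976.050; S: 37249.490.
Minimum at H.

H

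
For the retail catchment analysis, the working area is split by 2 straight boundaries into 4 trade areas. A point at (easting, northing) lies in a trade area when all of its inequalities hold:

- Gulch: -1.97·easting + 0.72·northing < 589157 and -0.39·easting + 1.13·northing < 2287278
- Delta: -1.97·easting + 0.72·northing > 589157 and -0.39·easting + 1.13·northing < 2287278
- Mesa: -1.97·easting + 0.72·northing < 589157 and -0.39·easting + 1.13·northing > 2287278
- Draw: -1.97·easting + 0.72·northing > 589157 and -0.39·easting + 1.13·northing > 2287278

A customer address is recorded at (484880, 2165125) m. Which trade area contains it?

Delta

-1.97·484880 + 0.72·2165125 = 603676.400, which is > 589157
-0.39·484880 + 1.13·2165125 = 2257488.050, which is < 2287278
This sign pattern matches Delta.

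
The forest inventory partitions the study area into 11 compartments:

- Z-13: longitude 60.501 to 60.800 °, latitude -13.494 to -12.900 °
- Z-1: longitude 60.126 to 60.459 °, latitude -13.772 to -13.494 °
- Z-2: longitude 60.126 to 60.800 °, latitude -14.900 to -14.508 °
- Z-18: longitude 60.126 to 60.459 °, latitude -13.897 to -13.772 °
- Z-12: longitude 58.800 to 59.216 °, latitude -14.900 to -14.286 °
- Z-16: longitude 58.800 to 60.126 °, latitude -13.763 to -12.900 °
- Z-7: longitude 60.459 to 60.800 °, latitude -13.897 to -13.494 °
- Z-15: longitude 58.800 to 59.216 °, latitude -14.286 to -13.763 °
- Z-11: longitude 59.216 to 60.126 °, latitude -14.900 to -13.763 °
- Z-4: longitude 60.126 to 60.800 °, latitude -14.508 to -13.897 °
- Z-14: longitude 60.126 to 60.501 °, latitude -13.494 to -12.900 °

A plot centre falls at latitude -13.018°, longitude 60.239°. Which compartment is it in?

The point has longitude = 60.239 and latitude = -13.018.
Only Z-14 satisfies 60.126 ≤ longitude ≤ 60.501 and -13.494 ≤ latitude ≤ -12.900.

Z-14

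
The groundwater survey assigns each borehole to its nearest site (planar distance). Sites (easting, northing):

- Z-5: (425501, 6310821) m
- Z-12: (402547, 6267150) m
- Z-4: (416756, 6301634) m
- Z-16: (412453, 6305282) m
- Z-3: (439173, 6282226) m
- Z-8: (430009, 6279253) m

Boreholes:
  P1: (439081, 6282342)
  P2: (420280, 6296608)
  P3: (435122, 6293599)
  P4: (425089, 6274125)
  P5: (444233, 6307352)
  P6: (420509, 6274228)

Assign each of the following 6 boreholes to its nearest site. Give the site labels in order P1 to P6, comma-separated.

Z-3, Z-4, Z-3, Z-8, Z-5, Z-8

P1 → Z-3 (d²=21920.00)
P2 → Z-4 (d²=37679252.00)
P3 → Z-3 (d²=145755730.00)
P4 → Z-8 (d²=50502784.00)
P5 → Z-5 (d²=362921785.00)
P6 → Z-8 (d²=115500625.00)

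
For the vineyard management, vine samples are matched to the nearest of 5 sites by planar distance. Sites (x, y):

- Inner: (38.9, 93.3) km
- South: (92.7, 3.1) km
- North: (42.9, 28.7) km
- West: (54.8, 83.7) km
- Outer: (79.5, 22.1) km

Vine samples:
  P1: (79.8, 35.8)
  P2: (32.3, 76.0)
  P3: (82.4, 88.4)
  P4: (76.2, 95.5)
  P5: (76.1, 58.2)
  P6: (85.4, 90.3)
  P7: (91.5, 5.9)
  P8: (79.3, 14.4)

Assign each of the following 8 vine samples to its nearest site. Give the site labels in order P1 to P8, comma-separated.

P1 → Outer (d²=187.78)
P2 → Inner (d²=342.85)
P3 → West (d²=783.85)
P4 → West (d²=597.20)
P5 → West (d²=1103.94)
P6 → West (d²=979.92)
P7 → South (d²=9.28)
P8 → Outer (d²=59.33)

Outer, Inner, West, West, West, West, South, Outer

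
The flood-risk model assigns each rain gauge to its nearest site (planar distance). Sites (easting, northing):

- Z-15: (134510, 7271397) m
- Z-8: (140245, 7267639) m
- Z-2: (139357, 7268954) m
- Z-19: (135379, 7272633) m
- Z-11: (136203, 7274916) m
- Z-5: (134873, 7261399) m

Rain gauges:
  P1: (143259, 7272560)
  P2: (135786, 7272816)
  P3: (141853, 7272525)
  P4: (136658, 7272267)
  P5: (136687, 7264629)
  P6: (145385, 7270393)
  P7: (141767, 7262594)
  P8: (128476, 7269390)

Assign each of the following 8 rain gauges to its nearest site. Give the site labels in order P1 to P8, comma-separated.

Z-2, Z-19, Z-2, Z-19, Z-5, Z-8, Z-8, Z-15

P1 → Z-2 (d²=28228840.00)
P2 → Z-19 (d²=199138.00)
P3 → Z-2 (d²=18982057.00)
P4 → Z-19 (d²=1769797.00)
P5 → Z-5 (d²=13723496.00)
P6 → Z-8 (d²=34004116.00)
P7 → Z-8 (d²=27768509.00)
P8 → Z-15 (d²=40437205.00)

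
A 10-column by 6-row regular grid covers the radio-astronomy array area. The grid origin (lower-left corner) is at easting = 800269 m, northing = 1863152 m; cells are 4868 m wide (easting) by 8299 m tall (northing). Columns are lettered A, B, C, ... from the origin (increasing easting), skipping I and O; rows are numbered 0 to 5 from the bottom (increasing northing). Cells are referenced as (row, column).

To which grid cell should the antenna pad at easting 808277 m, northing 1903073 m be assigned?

Column index: ⌊(808277 − 800269) / 4868⌋ = ⌊1.645⌋ = 1 → column B
Row offset from origin: ⌊(1903073 − 1863152) / 8299⌋ = ⌊4.810⌋ = 4 → row 4

(4, B)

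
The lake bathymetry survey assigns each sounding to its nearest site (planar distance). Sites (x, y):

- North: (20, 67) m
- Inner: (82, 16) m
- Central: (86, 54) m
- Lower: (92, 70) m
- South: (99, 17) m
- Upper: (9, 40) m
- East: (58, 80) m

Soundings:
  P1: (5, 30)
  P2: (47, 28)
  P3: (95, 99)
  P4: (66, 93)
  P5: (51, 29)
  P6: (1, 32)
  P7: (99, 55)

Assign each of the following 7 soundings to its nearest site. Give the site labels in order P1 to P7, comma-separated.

P1 → Upper (d²=116.00)
P2 → Inner (d²=1369.00)
P3 → Lower (d²=850.00)
P4 → East (d²=233.00)
P5 → Inner (d²=1130.00)
P6 → Upper (d²=128.00)
P7 → Central (d²=170.00)

Upper, Inner, Lower, East, Inner, Upper, Central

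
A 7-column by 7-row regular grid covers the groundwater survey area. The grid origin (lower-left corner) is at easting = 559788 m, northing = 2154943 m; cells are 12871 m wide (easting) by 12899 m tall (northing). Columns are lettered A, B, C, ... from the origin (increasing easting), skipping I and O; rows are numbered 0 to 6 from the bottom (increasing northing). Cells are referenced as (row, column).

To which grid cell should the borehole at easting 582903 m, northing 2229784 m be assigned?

(5, B)

Column index: ⌊(582903 − 559788) / 12871⌋ = ⌊1.796⌋ = 1 → column B
Row offset from origin: ⌊(2229784 − 2154943) / 12899⌋ = ⌊5.802⌋ = 5 → row 5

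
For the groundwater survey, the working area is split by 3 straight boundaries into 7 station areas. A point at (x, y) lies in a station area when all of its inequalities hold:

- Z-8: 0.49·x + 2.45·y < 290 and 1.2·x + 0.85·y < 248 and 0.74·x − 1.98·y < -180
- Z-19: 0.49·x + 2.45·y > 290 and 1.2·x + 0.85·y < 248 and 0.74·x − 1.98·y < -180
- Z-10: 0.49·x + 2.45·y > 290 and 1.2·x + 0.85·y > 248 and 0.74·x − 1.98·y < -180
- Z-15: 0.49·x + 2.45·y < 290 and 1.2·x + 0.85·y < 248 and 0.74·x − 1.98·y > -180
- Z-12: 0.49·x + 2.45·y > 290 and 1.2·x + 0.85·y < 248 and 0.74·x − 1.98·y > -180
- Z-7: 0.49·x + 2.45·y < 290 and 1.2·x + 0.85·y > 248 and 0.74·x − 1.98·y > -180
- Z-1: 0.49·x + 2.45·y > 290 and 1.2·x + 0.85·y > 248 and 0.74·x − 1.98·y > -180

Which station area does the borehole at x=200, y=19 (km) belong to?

Z-7

0.49·200 + 2.45·19 = 144.550, which is < 290
1.2·200 + 0.85·19 = 256.150, which is > 248
0.74·200 − 1.98·19 = 110.380, which is > -180
This sign pattern matches Z-7.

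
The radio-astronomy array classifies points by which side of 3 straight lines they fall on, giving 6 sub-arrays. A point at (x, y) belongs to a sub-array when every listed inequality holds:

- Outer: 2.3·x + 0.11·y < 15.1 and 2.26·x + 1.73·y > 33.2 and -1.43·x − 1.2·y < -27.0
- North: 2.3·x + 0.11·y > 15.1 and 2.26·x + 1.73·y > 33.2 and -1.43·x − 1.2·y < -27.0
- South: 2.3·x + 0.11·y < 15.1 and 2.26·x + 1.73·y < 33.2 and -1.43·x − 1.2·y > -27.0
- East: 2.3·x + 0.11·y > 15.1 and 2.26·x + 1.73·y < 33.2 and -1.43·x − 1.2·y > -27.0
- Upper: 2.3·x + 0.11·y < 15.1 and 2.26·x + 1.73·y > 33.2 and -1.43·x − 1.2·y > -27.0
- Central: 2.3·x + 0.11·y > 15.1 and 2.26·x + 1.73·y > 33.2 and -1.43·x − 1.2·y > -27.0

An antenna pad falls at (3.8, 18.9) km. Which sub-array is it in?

2.3·3.8 + 0.11·18.9 = 10.819, which is < 15.1
2.26·3.8 + 1.73·18.9 = 41.285, which is > 33.2
-1.43·3.8 − 1.2·18.9 = -28.114, which is < -27.0
This sign pattern matches Outer.

Outer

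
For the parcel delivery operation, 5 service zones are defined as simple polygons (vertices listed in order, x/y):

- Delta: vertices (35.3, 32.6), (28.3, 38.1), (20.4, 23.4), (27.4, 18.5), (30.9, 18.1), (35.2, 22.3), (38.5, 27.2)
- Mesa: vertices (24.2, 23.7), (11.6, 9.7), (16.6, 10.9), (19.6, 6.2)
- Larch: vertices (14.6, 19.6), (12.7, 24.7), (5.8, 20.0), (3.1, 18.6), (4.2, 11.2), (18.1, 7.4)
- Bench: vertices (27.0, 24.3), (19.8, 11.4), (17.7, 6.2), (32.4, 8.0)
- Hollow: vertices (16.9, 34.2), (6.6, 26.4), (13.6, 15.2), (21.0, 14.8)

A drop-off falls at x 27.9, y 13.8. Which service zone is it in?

Bench

Cast a ray rightward from (27.9, 13.8). For each polygon, the edges (by vertex number in listed order) whose endpoints lie on opposite sides of y = 13.8, where each meets that height, and whether that is right or left of the point:
Delta: no edge straddles that height → 0 crossings.
Mesa: 1–2 at x≈15.29 (left), 4–1 at x≈21.60 (left) → 0 crossings.
Larch: 4–5 at x≈3.81 (left), 6–1 at x≈16.26 (left) → 0 crossings.
Bench: 1–2 at x≈21.14 (left), 4–1 at x≈30.48 (right) → 1 crossing.
Hollow: no edge straddles that height → 0 crossings.
Only Bench has an odd count, so the point is inside Bench.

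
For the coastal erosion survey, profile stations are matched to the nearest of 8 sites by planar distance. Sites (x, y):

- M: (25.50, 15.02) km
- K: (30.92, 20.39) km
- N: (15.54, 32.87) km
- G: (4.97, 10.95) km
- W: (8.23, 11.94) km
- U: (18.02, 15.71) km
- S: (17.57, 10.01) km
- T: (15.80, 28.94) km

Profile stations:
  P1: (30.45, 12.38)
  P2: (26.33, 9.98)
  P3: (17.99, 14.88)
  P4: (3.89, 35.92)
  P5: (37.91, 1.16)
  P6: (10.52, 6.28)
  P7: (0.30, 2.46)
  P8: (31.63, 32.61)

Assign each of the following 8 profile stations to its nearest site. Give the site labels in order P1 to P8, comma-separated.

P1 → M (d²=31.47)
P2 → M (d²=26.09)
P3 → U (d²=0.69)
P4 → N (d²=145.03)
P5 → M (d²=346.11)
P6 → W (d²=37.28)
P7 → G (d²=93.89)
P8 → K (d²=149.83)

M, M, U, N, M, W, G, K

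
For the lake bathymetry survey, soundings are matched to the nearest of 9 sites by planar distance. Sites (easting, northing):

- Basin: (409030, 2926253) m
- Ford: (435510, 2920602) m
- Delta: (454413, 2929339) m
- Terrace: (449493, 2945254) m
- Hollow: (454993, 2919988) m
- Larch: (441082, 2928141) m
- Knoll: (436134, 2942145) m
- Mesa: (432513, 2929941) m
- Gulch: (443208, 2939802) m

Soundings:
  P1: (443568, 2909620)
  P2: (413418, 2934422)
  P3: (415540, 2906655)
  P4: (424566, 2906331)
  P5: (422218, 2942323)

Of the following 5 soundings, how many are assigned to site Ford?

2

P1 → Ford
P2 → Basin
P3 → Basin
P4 → Ford
P5 → Knoll
2 of the 5 go to Ford.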